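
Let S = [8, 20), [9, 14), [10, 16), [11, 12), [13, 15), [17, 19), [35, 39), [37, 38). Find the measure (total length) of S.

16

Merged: [8, 20), [35, 39).
Lengths: 12 + 4 = 16.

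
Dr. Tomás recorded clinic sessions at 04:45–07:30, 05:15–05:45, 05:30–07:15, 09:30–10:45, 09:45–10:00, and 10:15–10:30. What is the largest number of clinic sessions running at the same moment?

Walk the sorted start/end points keeping a running depth.
The depth first hits 3 at 05:30.

3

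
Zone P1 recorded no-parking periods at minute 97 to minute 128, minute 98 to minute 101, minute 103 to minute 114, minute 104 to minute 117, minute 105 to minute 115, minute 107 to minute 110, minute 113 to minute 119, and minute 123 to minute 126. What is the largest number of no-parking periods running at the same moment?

5

Sweep endpoints in order; track running count of active intervals.
Peak of 5 reached at minute 107.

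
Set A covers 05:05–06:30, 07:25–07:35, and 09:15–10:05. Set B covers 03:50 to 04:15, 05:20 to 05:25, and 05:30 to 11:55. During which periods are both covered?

05:05–06:30 meets the second set on 05:20–05:25, 05:30–06:30.
07:25–07:35 meets the second set on 07:25–07:35.
09:15–10:05 meets the second set on 09:15–10:05.

05:20–05:25, 05:30–06:30, 07:25–07:35, 09:15–10:05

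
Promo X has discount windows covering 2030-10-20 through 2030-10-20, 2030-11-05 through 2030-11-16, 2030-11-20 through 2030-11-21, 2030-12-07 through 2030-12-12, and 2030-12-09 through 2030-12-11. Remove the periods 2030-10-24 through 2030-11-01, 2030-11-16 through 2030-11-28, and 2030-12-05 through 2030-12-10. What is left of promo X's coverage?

First set merges to 2030-10-20 through 2030-10-20, 2030-11-05 through 2030-11-16, 2030-11-20 through 2030-11-21, 2030-12-07 through 2030-12-12.
2030-10-20 through 2030-10-20: nothing removed.
2030-11-05 through 2030-11-16 \ B = 2030-11-05 through 2030-11-15.
2030-11-20 through 2030-11-21: entirely removed.
2030-12-07 through 2030-12-12 \ B = 2030-12-11 through 2030-12-12.

2030-10-20 through 2030-10-20, 2030-11-05 through 2030-11-15, 2030-12-11 through 2030-12-12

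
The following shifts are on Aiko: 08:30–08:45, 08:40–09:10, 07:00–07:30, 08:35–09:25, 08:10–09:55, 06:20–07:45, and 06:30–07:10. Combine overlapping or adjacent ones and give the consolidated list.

06:20–07:45, 08:10–09:55

Sort by start: 06:20–07:45, 06:30–07:10, 07:00–07:30, 08:10–09:55, 08:30–08:45, 08:35–09:25, 08:40–09:10.
06:30–07:10 overlaps/touches 06:20–07:45 → extend to 06:20–07:45.
07:00–07:30 overlaps/touches 06:20–07:45 → extend to 06:20–07:45.
08:10–09:55 is disjoint → start new block.
08:30–08:45 overlaps/touches 08:10–09:55 → extend to 08:10–09:55.
08:35–09:25 overlaps/touches 08:10–09:55 → extend to 08:10–09:55.
08:40–09:10 overlaps/touches 08:10–09:55 → extend to 08:10–09:55.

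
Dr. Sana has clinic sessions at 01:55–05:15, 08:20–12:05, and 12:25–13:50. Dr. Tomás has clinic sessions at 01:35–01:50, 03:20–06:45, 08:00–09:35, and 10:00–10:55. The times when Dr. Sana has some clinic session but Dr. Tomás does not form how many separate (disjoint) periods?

4

A \ B = 01:55–03:20, 09:35–10:00, 10:55–12:05, 12:25–13:50.
That is 4 disjoint pieces.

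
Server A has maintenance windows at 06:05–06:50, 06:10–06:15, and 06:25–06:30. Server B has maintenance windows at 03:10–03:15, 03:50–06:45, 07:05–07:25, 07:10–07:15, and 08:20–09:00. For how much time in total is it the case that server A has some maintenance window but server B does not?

5 min

A, merged: 06:05-06:50.
B, merged: 03:10-03:15, 03:50-06:45, 07:05-07:25, 08:20-09:00.
A \ B = 06:45-06:50.
Total: 5 min.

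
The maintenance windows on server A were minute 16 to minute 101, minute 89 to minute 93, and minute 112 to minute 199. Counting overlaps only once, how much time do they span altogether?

Merged: minute 16 to minute 101, minute 112 to minute 199.
Lengths: 85 minutes + 87 minutes = 172 minutes.

172 minutes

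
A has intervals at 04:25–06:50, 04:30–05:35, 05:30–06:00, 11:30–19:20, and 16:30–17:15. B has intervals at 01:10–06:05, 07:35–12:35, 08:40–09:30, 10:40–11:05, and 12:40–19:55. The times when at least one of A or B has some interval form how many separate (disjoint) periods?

First set merges to 04:25-06:50, 11:30-19:20.
Second set merges to 01:10-06:05, 07:35-12:35, 12:40-19:55.
A ∪ B = 01:10-06:50, 07:35-19:55.
That is 2 disjoint pieces.

2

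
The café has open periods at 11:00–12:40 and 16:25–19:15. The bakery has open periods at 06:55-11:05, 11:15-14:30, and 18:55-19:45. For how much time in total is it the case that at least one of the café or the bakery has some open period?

A ∪ B = 06:55-14:30, 16:25-19:45.
Total: 7 h 35 min + 3 h 20 min = 10 h 55 min.

10 h 55 min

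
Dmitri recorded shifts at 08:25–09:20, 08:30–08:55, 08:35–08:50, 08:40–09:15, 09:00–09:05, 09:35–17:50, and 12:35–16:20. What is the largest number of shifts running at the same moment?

Sweep endpoints in order; track running count of active intervals.
Peak of 4 reached at 08:40.

4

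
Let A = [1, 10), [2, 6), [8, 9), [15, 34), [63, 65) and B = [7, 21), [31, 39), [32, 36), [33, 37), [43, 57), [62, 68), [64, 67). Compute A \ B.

Merge the first list: [1, 10), [15, 34), [63, 65).
Merge the second list: [7, 21), [31, 39), [43, 57), [62, 68).
[1, 10) with B removed leaves [1, 7).
[15, 34) with B removed leaves [21, 31).
[63, 65) lies entirely inside B → drops out.

[1, 7) ∪ [21, 31)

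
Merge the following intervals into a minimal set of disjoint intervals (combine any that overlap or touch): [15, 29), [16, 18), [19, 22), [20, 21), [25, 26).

[15, 29)

[16, 18) overlaps/touches [15, 29) → extend to [15, 29).
[19, 22) overlaps/touches [15, 29) → extend to [15, 29).
[20, 21) overlaps/touches [15, 29) → extend to [15, 29).
[25, 26) overlaps/touches [15, 29) → extend to [15, 29).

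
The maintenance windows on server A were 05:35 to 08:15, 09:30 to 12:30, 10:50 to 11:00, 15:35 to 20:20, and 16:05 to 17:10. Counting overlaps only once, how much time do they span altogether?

Merged: 05:35-08:15, 09:30-12:30, 15:35-20:20.
Lengths: 2 h 40 min + 3 h + 4 h 45 min = 10 h 25 min.

10 h 25 min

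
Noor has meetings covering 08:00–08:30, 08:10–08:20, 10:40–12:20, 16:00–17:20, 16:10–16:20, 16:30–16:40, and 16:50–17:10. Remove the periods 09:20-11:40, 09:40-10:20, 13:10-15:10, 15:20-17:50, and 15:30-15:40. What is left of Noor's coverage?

08:00–08:30, 11:40–12:20

A, merged: 08:00–08:30, 10:40–12:20, 16:00–17:20.
B, merged: 09:20–11:40, 13:10–15:10, 15:20–17:50.
08:00–08:30: no B overlap → unchanged.
10:40–12:20 minus B → 11:40–12:20.
16:00–17:20: fully covered by B → removed.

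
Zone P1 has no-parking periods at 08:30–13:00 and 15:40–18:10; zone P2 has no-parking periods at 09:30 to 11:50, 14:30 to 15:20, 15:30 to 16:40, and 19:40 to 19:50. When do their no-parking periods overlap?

09:30–11:50, 15:40–16:40

08:30–13:00 ∩ B → 09:30–11:50.
15:40–18:10 ∩ B → 15:40–16:40.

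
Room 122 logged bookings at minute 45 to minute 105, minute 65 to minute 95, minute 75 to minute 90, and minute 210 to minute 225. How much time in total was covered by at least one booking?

75 minutes

Merged: minute 45 to minute 105, minute 210 to minute 225.
Lengths: 60 minutes + 15 minutes = 75 minutes.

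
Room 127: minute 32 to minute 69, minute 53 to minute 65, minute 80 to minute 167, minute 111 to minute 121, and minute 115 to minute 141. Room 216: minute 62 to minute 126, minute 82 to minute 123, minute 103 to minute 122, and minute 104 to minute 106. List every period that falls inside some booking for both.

minute 62 to minute 69, minute 80 to minute 126

Merge the first list: minute 32 to minute 69, minute 80 to minute 167.
Merge the second list: minute 62 to minute 126.
minute 32 to minute 69 overlaps B on minute 62 to minute 69.
minute 80 to minute 167 overlaps B on minute 80 to minute 126.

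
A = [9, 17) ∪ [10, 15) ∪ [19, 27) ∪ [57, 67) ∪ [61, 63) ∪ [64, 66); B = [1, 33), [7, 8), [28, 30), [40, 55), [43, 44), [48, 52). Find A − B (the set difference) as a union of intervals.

[57, 67)

Merge the first list: [9, 17), [19, 27), [57, 67).
Merge the second list: [1, 33), [40, 55).
[9, 17): fully covered by B → removed.
[19, 27): fully covered by B → removed.
[57, 67): no B overlap → unchanged.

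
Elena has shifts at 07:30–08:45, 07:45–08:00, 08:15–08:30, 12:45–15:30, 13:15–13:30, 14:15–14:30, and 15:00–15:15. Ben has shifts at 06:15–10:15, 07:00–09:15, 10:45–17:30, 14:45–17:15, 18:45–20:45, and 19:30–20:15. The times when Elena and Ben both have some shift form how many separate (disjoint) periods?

2

A, merged: 07:30–08:45, 12:45–15:30.
B, merged: 06:15–10:15, 10:45–17:30, 18:45–20:45.
A ∩ B = 07:30–08:45, 12:45–15:30.
That is 2 disjoint pieces.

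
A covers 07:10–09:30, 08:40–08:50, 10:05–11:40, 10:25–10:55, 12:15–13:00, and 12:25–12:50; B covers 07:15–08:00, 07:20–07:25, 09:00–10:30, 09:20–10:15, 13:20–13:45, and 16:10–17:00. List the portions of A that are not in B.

07:10–07:15, 08:00–09:00, 10:30–11:40, 12:15–13:00

A, merged: 07:10–09:30, 10:05–11:40, 12:15–13:00.
B, merged: 07:15–08:00, 09:00–10:30, 13:20–13:45, 16:10–17:00.
07:10–09:30 with B removed leaves 07:10–07:15, 08:00–09:00.
10:05–11:40 with B removed leaves 10:30–11:40.
12:15–13:00 is untouched.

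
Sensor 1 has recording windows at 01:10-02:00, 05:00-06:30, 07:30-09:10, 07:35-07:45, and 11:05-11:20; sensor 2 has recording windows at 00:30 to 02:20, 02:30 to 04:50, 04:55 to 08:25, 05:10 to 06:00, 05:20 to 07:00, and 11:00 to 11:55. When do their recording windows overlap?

First set merges to 01:10–02:00, 05:00–06:30, 07:30–09:10, 11:05–11:20.
Second set merges to 00:30–02:20, 02:30–04:50, 04:55–08:25, 11:00–11:55.
01:10–02:00 ∩ B → 01:10–02:00.
05:00–06:30 ∩ B → 05:00–06:30.
07:30–09:10 ∩ B → 07:30–08:25.
11:05–11:20 ∩ B → 11:05–11:20.

01:10–02:00, 05:00–06:30, 07:30–08:25, 11:05–11:20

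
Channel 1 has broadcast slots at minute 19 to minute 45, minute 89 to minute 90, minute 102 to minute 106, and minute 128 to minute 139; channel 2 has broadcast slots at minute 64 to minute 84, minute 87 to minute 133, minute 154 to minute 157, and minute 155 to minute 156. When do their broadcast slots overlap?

Merge the second list: minute 64 to minute 84, minute 87 to minute 133, minute 154 to minute 157.
minute 19 to minute 45 falls entirely outside B.
minute 89 to minute 90 overlaps B on minute 89 to minute 90.
minute 102 to minute 106 overlaps B on minute 102 to minute 106.
minute 128 to minute 139 overlaps B on minute 128 to minute 133.

minute 89 to minute 90, minute 102 to minute 106, minute 128 to minute 133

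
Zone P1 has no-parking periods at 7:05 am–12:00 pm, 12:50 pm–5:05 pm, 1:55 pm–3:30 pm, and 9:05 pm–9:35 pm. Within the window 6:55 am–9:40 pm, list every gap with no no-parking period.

Covered (merged): 7:05 am–12:00 pm, 12:50 pm–5:05 pm, 9:05 pm–9:35 pm.
Uncovered inside 6:55 am–9:40 pm: 6:55 am–7:05 am, 12:00 pm–12:50 pm, 5:05 pm–9:05 pm, 9:35 pm–9:40 pm.

6:55 am–7:05 am, 12:00 pm–12:50 pm, 5:05 pm–9:05 pm, 9:35 pm–9:40 pm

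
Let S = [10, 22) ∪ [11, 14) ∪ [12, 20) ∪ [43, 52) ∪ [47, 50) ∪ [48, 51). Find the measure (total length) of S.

Merged: [10, 22), [43, 52).
Lengths: 12 + 9 = 21.

21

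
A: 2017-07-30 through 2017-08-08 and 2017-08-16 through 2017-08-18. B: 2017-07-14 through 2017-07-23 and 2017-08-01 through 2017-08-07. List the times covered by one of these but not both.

Only in the first: 2017-07-30 through 2017-07-31, 2017-08-08 through 2017-08-08, 2017-08-16 through 2017-08-18.
Only in the second: 2017-07-14 through 2017-07-23.
Together these are the periods covered by exactly one.

2017-07-14 through 2017-07-23, 2017-07-30 through 2017-07-31, 2017-08-08 through 2017-08-08, 2017-08-16 through 2017-08-18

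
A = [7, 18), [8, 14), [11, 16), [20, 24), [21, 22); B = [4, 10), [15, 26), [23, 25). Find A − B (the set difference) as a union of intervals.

[10, 15)

Merge the first list: [7, 18), [20, 24).
Merge the second list: [4, 10), [15, 26).
[7, 18) with B removed leaves [10, 15).
[20, 24) lies entirely inside B → drops out.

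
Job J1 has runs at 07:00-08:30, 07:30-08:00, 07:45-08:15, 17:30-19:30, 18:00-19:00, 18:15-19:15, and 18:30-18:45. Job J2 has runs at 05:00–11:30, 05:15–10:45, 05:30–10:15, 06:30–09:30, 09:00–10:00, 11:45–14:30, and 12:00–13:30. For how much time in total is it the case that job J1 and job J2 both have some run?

First set merges to 07:00-08:30, 17:30-19:30.
Second set merges to 05:00-11:30, 11:45-14:30.
A ∩ B = 07:00-08:30.
Total: 1 h 30 min.

1 h 30 min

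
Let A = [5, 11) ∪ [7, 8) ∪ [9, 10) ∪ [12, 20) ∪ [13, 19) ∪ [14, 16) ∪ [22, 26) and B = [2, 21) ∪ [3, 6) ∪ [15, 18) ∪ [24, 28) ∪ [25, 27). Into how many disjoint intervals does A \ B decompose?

First set merges to [5, 11), [12, 20), [22, 26).
Second set merges to [2, 21), [24, 28).
A \ B = [22, 24).
That is 1 disjoint piece.

1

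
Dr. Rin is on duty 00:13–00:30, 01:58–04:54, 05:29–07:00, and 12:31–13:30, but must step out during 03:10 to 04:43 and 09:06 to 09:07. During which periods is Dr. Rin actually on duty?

00:13-00:30, 01:58-03:10, 04:43-04:54, 05:29-07:00, 12:31-13:30

00:13-00:30: nothing removed.
01:58-04:54 \ B = 01:58-03:10, 04:43-04:54.
05:29-07:00: nothing removed.
12:31-13:30: nothing removed.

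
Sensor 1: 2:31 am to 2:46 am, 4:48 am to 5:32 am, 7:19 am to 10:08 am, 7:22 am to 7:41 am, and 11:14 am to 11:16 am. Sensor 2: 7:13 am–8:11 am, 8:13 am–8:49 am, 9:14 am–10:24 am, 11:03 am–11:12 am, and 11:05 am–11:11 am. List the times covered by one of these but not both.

2:31 am–2:46 am, 4:48 am–5:32 am, 7:13 am–7:19 am, 8:11 am–8:13 am, 8:49 am–9:14 am, 10:08 am–10:24 am, 11:03 am–11:12 am, 11:14 am–11:16 am

Merge the first list: 2:31 am–2:46 am, 4:48 am–5:32 am, 7:19 am–10:08 am, 11:14 am–11:16 am.
Merge the second list: 7:13 am–8:11 am, 8:13 am–8:49 am, 9:14 am–10:24 am, 11:03 am–11:12 am.
A \ B = 2:31 am–2:46 am, 4:48 am–5:32 am, 8:11 am–8:13 am, 8:49 am–9:14 am, 11:14 am–11:16 am.
B \ A = 7:13 am–7:19 am, 10:08 am–10:24 am, 11:03 am–11:12 am.
Union of the two gives the symmetric difference.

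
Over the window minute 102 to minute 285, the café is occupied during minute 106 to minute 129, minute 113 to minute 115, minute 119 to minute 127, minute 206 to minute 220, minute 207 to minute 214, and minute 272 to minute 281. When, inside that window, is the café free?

minute 102 to minute 106, minute 129 to minute 206, minute 220 to minute 272, minute 281 to minute 285

Covered (merged): minute 106 to minute 129, minute 206 to minute 220, minute 272 to minute 281.
Complement within minute 102 to minute 285: minute 102 to minute 106, minute 129 to minute 206, minute 220 to minute 272, minute 281 to minute 285.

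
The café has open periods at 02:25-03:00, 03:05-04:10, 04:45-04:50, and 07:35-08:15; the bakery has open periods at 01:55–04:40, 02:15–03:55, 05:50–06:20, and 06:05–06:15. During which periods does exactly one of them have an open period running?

01:55–02:25, 03:00–03:05, 04:10–04:40, 04:45–04:50, 05:50–06:20, 07:35–08:15

B, merged: 01:55–04:40, 05:50–06:20.
A \ B = 04:45–04:50, 07:35–08:15.
B \ A = 01:55–02:25, 03:00–03:05, 04:10–04:40, 05:50–06:20.
Union of the two gives the symmetric difference.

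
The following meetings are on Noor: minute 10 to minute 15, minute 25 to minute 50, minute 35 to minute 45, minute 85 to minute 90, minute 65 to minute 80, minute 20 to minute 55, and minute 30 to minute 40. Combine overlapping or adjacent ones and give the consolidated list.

minute 10 to minute 15, minute 20 to minute 55, minute 65 to minute 80, minute 85 to minute 90

Sort by start: minute 10 to minute 15, minute 20 to minute 55, minute 25 to minute 50, minute 30 to minute 40, minute 35 to minute 45, minute 65 to minute 80, minute 85 to minute 90.
minute 20 to minute 55 is disjoint → start new block.
minute 25 to minute 50 overlaps/touches minute 20 to minute 55 → extend to minute 20 to minute 55.
minute 30 to minute 40 overlaps/touches minute 20 to minute 55 → extend to minute 20 to minute 55.
minute 35 to minute 45 overlaps/touches minute 20 to minute 55 → extend to minute 20 to minute 55.
minute 65 to minute 80 is disjoint → start new block.
minute 85 to minute 90 is disjoint → start new block.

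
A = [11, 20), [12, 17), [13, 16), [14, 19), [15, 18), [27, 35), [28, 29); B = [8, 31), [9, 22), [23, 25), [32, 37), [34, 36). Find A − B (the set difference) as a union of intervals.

Merge the first list: [11, 20), [27, 35).
Merge the second list: [8, 31), [32, 37).
[11, 20): entirely removed.
[27, 35) \ B = [31, 32).

[31, 32)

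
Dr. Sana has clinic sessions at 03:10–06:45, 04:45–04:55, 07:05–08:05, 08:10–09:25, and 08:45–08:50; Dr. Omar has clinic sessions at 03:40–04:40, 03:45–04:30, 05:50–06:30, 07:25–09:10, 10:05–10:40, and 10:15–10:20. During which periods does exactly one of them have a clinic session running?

Merge the first list: 03:10–06:45, 07:05–08:05, 08:10–09:25.
Merge the second list: 03:40–04:40, 05:50–06:30, 07:25–09:10, 10:05–10:40.
A \ B = 03:10–03:40, 04:40–05:50, 06:30–06:45, 07:05–07:25, 09:10–09:25.
B \ A = 08:05–08:10, 10:05–10:40.
Union of the two gives the symmetric difference.

03:10–03:40, 04:40–05:50, 06:30–06:45, 07:05–07:25, 08:05–08:10, 09:10–09:25, 10:05–10:40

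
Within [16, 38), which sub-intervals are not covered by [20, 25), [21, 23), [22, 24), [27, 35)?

Covered (merged): [20, 25), [27, 35).
Gaps within [16, 38): [16, 20), [25, 27), [35, 38).

[16, 20) ∪ [25, 27) ∪ [35, 38)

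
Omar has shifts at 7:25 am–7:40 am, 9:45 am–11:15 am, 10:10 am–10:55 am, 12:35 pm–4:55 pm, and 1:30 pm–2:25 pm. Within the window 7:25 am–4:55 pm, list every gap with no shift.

Covered (merged): 7:25 am-7:40 am, 9:45 am-11:15 am, 12:35 pm-4:55 pm.
Uncovered inside 7:25 am-4:55 pm: 7:40 am-9:45 am, 11:15 am-12:35 pm.

7:40 am-9:45 am, 11:15 am-12:35 pm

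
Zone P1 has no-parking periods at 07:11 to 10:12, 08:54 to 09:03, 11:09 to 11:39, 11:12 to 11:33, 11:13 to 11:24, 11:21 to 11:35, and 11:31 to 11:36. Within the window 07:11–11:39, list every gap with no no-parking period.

After merging, the occupied span is 07:11-10:12, 11:09-11:39.
Complement within 07:11-11:39: 10:12-11:09.

10:12-11:09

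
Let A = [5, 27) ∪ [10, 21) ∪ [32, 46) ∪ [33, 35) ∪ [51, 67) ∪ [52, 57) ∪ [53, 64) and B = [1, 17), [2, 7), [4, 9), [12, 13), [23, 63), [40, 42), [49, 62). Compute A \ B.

[17, 23) ∪ [63, 67)

First set merges to [5, 27), [32, 46), [51, 67).
Second set merges to [1, 17), [23, 63).
[5, 27) \ B = [17, 23).
[32, 46): entirely removed.
[51, 67) \ B = [63, 67).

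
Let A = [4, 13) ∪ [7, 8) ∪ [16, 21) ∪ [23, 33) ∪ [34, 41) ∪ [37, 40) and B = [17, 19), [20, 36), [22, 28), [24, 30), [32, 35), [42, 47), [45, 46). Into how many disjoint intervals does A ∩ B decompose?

A, merged: [4, 13), [16, 21), [23, 33), [34, 41).
B, merged: [17, 19), [20, 36), [42, 47).
A ∩ B = [17, 19), [20, 21), [23, 33), [34, 36).
That is 4 disjoint pieces.

4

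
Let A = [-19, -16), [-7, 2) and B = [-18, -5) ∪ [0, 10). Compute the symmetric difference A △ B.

[-19, -18) ∪ [-16, -7) ∪ [-5, 0) ∪ [2, 10)

Only in the first: [-19, -18), [-5, 0).
Only in the second: [-16, -7), [2, 10).
Together these are the periods covered by exactly one.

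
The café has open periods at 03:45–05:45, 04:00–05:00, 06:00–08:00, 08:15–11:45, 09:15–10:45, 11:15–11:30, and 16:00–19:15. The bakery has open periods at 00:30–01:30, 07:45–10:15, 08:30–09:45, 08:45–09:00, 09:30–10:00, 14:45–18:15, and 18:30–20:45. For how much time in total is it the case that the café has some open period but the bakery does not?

Merge the first list: 03:45-05:45, 06:00-08:00, 08:15-11:45, 16:00-19:15.
Merge the second list: 00:30-01:30, 07:45-10:15, 14:45-18:15, 18:30-20:45.
A \ B = 03:45-05:45, 06:00-07:45, 10:15-11:45, 18:15-18:30.
Total: 2 h + 1 h 45 min + 1 h 30 min + 15 min = 5 h 30 min.

5 h 30 min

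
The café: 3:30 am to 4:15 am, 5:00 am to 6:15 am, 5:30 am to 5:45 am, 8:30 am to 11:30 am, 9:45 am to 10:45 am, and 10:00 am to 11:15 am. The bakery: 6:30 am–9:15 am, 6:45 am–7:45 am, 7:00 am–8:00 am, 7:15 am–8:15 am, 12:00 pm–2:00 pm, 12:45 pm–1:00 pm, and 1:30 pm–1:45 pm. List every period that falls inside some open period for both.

8:30 am-9:15 am

First set merges to 3:30 am-4:15 am, 5:00 am-6:15 am, 8:30 am-11:30 am.
Second set merges to 6:30 am-9:15 am, 12:00 pm-2:00 pm.
3:30 am-4:15 am falls entirely outside B.
5:00 am-6:15 am falls entirely outside B.
8:30 am-11:30 am overlaps B on 8:30 am-9:15 am.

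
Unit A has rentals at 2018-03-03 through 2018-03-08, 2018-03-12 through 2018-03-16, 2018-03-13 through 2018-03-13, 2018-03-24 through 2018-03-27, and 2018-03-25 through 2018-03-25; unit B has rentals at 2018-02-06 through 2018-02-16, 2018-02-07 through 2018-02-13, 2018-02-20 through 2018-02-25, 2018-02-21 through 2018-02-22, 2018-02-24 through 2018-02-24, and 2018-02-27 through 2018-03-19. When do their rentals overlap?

2018-03-03 through 2018-03-08, 2018-03-12 through 2018-03-16

Merge the first list: 2018-03-03 through 2018-03-08, 2018-03-12 through 2018-03-16, 2018-03-24 through 2018-03-27.
Merge the second list: 2018-02-06 through 2018-02-16, 2018-02-20 through 2018-02-25, 2018-02-27 through 2018-03-19.
2018-03-03 through 2018-03-08 overlaps B on 2018-03-03 through 2018-03-08.
2018-03-12 through 2018-03-16 overlaps B on 2018-03-12 through 2018-03-16.
2018-03-24 through 2018-03-27 falls entirely outside B.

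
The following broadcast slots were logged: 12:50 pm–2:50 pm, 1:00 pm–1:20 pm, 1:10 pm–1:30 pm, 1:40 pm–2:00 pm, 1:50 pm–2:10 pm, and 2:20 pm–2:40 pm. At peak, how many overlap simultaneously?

3

At 1:10 pm, 3 of the intervals are simultaneously active.
No point has more.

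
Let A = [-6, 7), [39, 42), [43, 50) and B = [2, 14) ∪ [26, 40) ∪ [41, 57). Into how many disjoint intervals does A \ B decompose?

A \ B = [-6, 2), [40, 41).
That is 2 disjoint pieces.

2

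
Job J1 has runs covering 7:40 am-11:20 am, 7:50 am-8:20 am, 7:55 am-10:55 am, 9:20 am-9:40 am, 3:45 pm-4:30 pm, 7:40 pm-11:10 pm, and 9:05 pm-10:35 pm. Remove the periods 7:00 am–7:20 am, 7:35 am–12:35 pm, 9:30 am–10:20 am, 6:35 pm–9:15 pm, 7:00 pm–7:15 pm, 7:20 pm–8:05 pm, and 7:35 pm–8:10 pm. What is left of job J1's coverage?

First set merges to 7:40 am–11:20 am, 3:45 pm–4:30 pm, 7:40 pm–11:10 pm.
Second set merges to 7:00 am–7:20 am, 7:35 am–12:35 pm, 6:35 pm–9:15 pm.
7:40 am–11:20 am lies entirely inside B → drops out.
3:45 pm–4:30 pm is untouched.
7:40 pm–11:10 pm with B removed leaves 9:15 pm–11:10 pm.

3:45 pm–4:30 pm, 9:15 pm–11:10 pm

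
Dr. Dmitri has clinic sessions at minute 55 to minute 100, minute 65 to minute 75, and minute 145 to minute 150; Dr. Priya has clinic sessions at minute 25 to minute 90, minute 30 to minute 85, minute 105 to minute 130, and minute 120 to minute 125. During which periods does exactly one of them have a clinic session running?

Merge the first list: minute 55 to minute 100, minute 145 to minute 150.
Merge the second list: minute 25 to minute 90, minute 105 to minute 130.
A but not B: minute 90 to minute 100, minute 145 to minute 150.
B but not A: minute 25 to minute 55, minute 105 to minute 130.
Combining gives A △ B.

minute 25 to minute 55, minute 90 to minute 100, minute 105 to minute 130, minute 145 to minute 150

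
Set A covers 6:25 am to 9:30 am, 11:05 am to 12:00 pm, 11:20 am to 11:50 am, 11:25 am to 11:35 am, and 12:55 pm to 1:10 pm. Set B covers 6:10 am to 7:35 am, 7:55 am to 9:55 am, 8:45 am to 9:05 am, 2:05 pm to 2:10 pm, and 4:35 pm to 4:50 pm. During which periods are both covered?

6:25 am–7:35 am, 7:55 am–9:30 am

A, merged: 6:25 am–9:30 am, 11:05 am–12:00 pm, 12:55 pm–1:10 pm.
B, merged: 6:10 am–7:35 am, 7:55 am–9:55 am, 2:05 pm–2:10 pm, 4:35 pm–4:50 pm.
6:25 am–9:30 am ∩ B → 6:25 am–7:35 am, 7:55 am–9:30 am.
11:05 am–12:00 pm meets no B interval.
12:55 pm–1:10 pm meets no B interval.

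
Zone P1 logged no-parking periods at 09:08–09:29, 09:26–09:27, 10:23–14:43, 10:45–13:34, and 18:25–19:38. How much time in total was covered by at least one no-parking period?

5 h 54 min

Merged: 09:08-09:29, 10:23-14:43, 18:25-19:38.
Lengths: 21 min + 4 h 20 min + 1 h 13 min = 5 h 54 min.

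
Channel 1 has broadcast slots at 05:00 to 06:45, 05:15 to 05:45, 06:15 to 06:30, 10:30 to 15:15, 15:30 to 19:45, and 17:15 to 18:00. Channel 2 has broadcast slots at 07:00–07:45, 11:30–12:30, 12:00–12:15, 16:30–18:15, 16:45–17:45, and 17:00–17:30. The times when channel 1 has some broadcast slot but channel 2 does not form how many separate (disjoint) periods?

5

First set merges to 05:00-06:45, 10:30-15:15, 15:30-19:45.
Second set merges to 07:00-07:45, 11:30-12:30, 16:30-18:15.
A \ B = 05:00-06:45, 10:30-11:30, 12:30-15:15, 15:30-16:30, 18:15-19:45.
That is 5 disjoint pieces.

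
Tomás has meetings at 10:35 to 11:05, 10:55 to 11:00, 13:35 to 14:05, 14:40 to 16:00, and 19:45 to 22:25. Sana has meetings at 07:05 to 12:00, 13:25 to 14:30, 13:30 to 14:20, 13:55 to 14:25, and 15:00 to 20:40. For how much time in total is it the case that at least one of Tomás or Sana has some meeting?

13 h 45 min

First set merges to 10:35–11:05, 13:35–14:05, 14:40–16:00, 19:45–22:25.
Second set merges to 07:05–12:00, 13:25–14:30, 15:00–20:40.
A ∪ B = 07:05–12:00, 13:25–14:30, 14:40–22:25.
Total: 4 h 55 min + 1 h 5 min + 7 h 45 min = 13 h 45 min.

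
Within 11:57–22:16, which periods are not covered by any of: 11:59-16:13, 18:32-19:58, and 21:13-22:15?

The merged coverage is 11:59–16:13, 18:32–19:58, 21:13–22:15.
Uncovered inside 11:57–22:16: 11:57–11:59, 16:13–18:32, 19:58–21:13, 22:15–22:16.

11:57–11:59, 16:13–18:32, 19:58–21:13, 22:15–22:16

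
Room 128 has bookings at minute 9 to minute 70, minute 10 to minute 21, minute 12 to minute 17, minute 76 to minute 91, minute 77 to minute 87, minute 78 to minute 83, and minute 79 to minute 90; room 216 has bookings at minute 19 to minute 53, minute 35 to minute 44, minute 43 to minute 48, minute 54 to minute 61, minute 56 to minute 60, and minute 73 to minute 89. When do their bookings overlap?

minute 19 to minute 53, minute 54 to minute 61, minute 76 to minute 89

First set merges to minute 9 to minute 70, minute 76 to minute 91.
Second set merges to minute 19 to minute 53, minute 54 to minute 61, minute 73 to minute 89.
minute 9 to minute 70 ∩ B → minute 19 to minute 53, minute 54 to minute 61.
minute 76 to minute 91 ∩ B → minute 76 to minute 89.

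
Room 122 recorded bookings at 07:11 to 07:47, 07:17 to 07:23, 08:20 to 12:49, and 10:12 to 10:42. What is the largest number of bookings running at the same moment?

2

Sweep endpoints in order; track running count of active intervals.
Peak of 2 reached at 07:17.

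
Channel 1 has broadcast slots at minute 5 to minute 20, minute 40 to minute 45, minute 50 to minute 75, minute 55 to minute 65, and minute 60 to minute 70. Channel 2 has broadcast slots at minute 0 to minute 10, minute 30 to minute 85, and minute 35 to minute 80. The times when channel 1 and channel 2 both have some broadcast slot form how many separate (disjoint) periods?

3

A, merged: minute 5 to minute 20, minute 40 to minute 45, minute 50 to minute 75.
B, merged: minute 0 to minute 10, minute 30 to minute 85.
A ∩ B = minute 5 to minute 10, minute 40 to minute 45, minute 50 to minute 75.
That is 3 disjoint pieces.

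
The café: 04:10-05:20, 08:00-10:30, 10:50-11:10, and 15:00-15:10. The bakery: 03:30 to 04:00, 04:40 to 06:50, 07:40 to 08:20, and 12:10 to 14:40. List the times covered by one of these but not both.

A but not B: 04:10–04:40, 08:20–10:30, 10:50–11:10, 15:00–15:10.
B but not A: 03:30–04:00, 05:20–06:50, 07:40–08:00, 12:10–14:40.
Combining gives A △ B.

03:30–04:00, 04:10–04:40, 05:20–06:50, 07:40–08:00, 08:20–10:30, 10:50–11:10, 12:10–14:40, 15:00–15:10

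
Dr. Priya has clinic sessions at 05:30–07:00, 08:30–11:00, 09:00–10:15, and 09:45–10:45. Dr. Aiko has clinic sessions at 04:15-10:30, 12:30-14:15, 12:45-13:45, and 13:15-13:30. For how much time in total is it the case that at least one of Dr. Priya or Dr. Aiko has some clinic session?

A, merged: 05:30-07:00, 08:30-11:00.
B, merged: 04:15-10:30, 12:30-14:15.
A ∪ B = 04:15-11:00, 12:30-14:15.
Total: 6 h 45 min + 1 h 45 min = 8 h 30 min.

8 h 30 min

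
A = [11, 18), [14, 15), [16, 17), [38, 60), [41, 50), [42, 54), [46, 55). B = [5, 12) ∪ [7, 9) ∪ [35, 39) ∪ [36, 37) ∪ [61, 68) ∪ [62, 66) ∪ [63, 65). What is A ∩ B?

A, merged: [11, 18), [38, 60).
B, merged: [5, 12), [35, 39), [61, 68).
[11, 18) meets the second set on [11, 12).
[38, 60) meets the second set on [38, 39).

[11, 12) ∪ [38, 39)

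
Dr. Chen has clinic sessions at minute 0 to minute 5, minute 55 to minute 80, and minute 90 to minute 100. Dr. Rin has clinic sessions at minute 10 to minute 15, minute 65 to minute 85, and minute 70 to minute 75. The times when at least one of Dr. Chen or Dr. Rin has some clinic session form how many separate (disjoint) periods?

Second set merges to minute 10 to minute 15, minute 65 to minute 85.
A ∪ B = minute 0 to minute 5, minute 10 to minute 15, minute 55 to minute 85, minute 90 to minute 100.
That is 4 disjoint pieces.

4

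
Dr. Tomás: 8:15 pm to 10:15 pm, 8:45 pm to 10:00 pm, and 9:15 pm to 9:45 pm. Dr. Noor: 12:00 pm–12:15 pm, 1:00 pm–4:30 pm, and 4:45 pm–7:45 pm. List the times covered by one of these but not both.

12:00 pm–12:15 pm, 1:00 pm–4:30 pm, 4:45 pm–7:45 pm, 8:15 pm–10:15 pm

A, merged: 8:15 pm–10:15 pm.
Only in the first: 8:15 pm–10:15 pm.
Only in the second: 12:00 pm–12:15 pm, 1:00 pm–4:30 pm, 4:45 pm–7:45 pm.
Together these are the periods covered by exactly one.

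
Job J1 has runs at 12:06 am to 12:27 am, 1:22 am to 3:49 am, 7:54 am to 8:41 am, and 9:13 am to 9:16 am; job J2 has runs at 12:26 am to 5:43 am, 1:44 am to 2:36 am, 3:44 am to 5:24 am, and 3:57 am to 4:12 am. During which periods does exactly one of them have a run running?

B, merged: 12:26 am–5:43 am.
A \ B = 12:06 am–12:26 am, 7:54 am–8:41 am, 9:13 am–9:16 am.
B \ A = 12:27 am–1:22 am, 3:49 am–5:43 am.
Union of the two gives the symmetric difference.

12:06 am–12:26 am, 12:27 am–1:22 am, 3:49 am–5:43 am, 7:54 am–8:41 am, 9:13 am–9:16 am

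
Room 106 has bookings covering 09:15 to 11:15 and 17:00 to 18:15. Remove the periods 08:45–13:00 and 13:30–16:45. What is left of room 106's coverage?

09:15–11:15: fully covered by B → removed.
17:00–18:15: no B overlap → unchanged.

17:00–18:15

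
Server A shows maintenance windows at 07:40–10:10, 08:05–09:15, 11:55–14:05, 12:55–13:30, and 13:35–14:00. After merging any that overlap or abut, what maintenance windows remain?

08:05–09:15 overlaps/touches 07:40–10:10 → extend to 07:40–10:10.
11:55–14:05 is disjoint → start new block.
12:55–13:30 overlaps/touches 11:55–14:05 → extend to 11:55–14:05.
13:35–14:00 overlaps/touches 11:55–14:05 → extend to 11:55–14:05.

07:40–10:10, 11:55–14:05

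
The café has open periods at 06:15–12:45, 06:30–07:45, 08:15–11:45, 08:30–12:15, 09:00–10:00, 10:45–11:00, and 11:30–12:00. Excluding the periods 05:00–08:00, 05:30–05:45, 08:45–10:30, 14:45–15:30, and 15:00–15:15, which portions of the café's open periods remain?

08:00-08:45, 10:30-12:45

A, merged: 06:15-12:45.
B, merged: 05:00-08:00, 08:45-10:30, 14:45-15:30.
06:15-12:45 with B removed leaves 08:00-08:45, 10:30-12:45.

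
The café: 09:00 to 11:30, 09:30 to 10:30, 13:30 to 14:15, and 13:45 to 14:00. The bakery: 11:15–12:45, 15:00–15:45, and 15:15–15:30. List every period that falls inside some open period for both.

Merge the first list: 09:00–11:30, 13:30–14:15.
Merge the second list: 11:15–12:45, 15:00–15:45.
09:00–11:30 overlaps B on 11:15–11:30.
13:30–14:15 falls entirely outside B.

11:15–11:30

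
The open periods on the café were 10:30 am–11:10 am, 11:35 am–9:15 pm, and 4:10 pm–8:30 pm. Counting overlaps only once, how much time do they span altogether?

Merged: 10:30 am–11:10 am, 11:35 am–9:15 pm.
Lengths: 40 min + 9 h 40 min = 10 h 20 min.

10 h 20 min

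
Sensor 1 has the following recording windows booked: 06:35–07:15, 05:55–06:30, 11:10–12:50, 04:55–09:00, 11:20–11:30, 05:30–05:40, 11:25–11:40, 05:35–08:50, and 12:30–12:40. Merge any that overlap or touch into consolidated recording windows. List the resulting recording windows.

04:55–09:00, 11:10–12:50

Sort by start: 04:55–09:00, 05:30–05:40, 05:35–08:50, 05:55–06:30, 06:35–07:15, 11:10–12:50, 11:20–11:30, 11:25–11:40, 12:30–12:40.
05:30–05:40 overlaps/touches 04:55–09:00 → extend to 04:55–09:00.
05:35–08:50 overlaps/touches 04:55–09:00 → extend to 04:55–09:00.
05:55–06:30 overlaps/touches 04:55–09:00 → extend to 04:55–09:00.
06:35–07:15 overlaps/touches 04:55–09:00 → extend to 04:55–09:00.
11:10–12:50 is disjoint → start new block.
11:20–11:30 overlaps/touches 11:10–12:50 → extend to 11:10–12:50.
11:25–11:40 overlaps/touches 11:10–12:50 → extend to 11:10–12:50.
12:30–12:40 overlaps/touches 11:10–12:50 → extend to 11:10–12:50.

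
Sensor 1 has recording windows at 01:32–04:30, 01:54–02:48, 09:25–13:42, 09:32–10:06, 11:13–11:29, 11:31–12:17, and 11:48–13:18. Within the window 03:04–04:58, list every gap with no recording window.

Covered (merged): 01:32–04:30, 09:25–13:42.
Complement within 03:04–04:58: 04:30–04:58.

04:30–04:58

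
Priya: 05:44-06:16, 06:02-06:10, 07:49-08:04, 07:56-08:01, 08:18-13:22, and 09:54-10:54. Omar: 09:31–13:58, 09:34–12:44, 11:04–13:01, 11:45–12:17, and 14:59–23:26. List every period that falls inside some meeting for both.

09:31-13:22

Merge the first list: 05:44-06:16, 07:49-08:04, 08:18-13:22.
Merge the second list: 09:31-13:58, 14:59-23:26.
05:44-06:16 falls entirely outside B.
07:49-08:04 falls entirely outside B.
08:18-13:22 overlaps B on 09:31-13:22.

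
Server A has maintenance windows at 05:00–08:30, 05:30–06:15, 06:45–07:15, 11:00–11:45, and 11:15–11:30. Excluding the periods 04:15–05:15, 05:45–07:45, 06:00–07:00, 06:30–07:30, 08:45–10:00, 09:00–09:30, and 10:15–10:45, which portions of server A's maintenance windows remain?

A, merged: 05:00-08:30, 11:00-11:45.
B, merged: 04:15-05:15, 05:45-07:45, 08:45-10:00, 10:15-10:45.
05:00-08:30 with B removed leaves 05:15-05:45, 07:45-08:30.
11:00-11:45 is untouched.

05:15-05:45, 07:45-08:30, 11:00-11:45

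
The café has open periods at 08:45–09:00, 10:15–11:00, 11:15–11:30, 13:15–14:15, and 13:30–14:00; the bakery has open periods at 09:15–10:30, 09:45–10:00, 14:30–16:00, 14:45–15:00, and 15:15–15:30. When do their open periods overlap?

A, merged: 08:45–09:00, 10:15–11:00, 11:15–11:30, 13:15–14:15.
B, merged: 09:15–10:30, 14:30–16:00.
08:45–09:00 meets no B interval.
10:15–11:00 ∩ B → 10:15–10:30.
11:15–11:30 meets no B interval.
13:15–14:15 meets no B interval.

10:15–10:30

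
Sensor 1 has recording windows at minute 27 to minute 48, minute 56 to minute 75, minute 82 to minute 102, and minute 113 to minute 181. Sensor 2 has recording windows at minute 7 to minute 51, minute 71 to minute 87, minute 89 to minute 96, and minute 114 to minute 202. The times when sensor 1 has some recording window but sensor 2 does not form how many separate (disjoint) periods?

A \ B = minute 56 to minute 71, minute 87 to minute 89, minute 96 to minute 102, minute 113 to minute 114.
That is 4 disjoint pieces.

4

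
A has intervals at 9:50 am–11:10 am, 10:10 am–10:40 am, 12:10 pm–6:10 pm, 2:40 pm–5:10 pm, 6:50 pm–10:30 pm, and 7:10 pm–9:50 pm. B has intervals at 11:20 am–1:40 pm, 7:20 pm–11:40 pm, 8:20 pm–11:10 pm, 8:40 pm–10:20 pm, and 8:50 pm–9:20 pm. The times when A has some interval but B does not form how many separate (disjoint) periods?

3

A, merged: 9:50 am-11:10 am, 12:10 pm-6:10 pm, 6:50 pm-10:30 pm.
B, merged: 11:20 am-1:40 pm, 7:20 pm-11:40 pm.
A \ B = 9:50 am-11:10 am, 1:40 pm-6:10 pm, 6:50 pm-7:20 pm.
That is 3 disjoint pieces.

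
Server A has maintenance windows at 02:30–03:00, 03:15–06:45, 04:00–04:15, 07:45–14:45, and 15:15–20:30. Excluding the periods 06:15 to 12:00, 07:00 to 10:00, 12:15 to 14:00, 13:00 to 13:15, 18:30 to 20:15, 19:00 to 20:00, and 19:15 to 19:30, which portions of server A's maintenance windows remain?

02:30–03:00, 03:15–06:15, 12:00–12:15, 14:00–14:45, 15:15–18:30, 20:15–20:30

A, merged: 02:30–03:00, 03:15–06:45, 07:45–14:45, 15:15–20:30.
B, merged: 06:15–12:00, 12:15–14:00, 18:30–20:15.
02:30–03:00: nothing removed.
03:15–06:45 \ B = 03:15–06:15.
07:45–14:45 \ B = 12:00–12:15, 14:00–14:45.
15:15–20:30 \ B = 15:15–18:30, 20:15–20:30.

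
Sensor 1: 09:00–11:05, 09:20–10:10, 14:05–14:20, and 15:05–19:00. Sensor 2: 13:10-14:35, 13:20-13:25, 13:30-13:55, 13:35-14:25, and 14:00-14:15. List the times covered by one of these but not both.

First set merges to 09:00–11:05, 14:05–14:20, 15:05–19:00.
Second set merges to 13:10–14:35.
Only in the first: 09:00–11:05, 15:05–19:00.
Only in the second: 13:10–14:05, 14:20–14:35.
Together these are the periods covered by exactly one.

09:00–11:05, 13:10–14:05, 14:20–14:35, 15:05–19:00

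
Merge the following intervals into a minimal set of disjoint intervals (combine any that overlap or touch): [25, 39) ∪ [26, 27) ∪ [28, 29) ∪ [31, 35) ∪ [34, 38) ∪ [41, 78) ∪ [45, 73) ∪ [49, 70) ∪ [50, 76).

[26, 27) overlaps/touches [25, 39) → extend to [25, 39).
[28, 29) overlaps/touches [25, 39) → extend to [25, 39).
[31, 35) overlaps/touches [25, 39) → extend to [25, 39).
[34, 38) overlaps/touches [25, 39) → extend to [25, 39).
[41, 78) is disjoint → start new block.
[45, 73) overlaps/touches [41, 78) → extend to [41, 78).
[49, 70) overlaps/touches [41, 78) → extend to [41, 78).
[50, 76) overlaps/touches [41, 78) → extend to [41, 78).

[25, 39) ∪ [41, 78)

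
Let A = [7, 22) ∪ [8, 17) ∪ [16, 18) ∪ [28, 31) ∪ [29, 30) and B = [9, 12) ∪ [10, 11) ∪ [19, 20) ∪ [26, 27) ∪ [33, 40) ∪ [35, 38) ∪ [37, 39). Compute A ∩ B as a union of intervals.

A, merged: [7, 22), [28, 31).
B, merged: [9, 12), [19, 20), [26, 27), [33, 40).
[7, 22) ∩ B → [9, 12), [19, 20).
[28, 31) meets no B interval.

[9, 12) ∪ [19, 20)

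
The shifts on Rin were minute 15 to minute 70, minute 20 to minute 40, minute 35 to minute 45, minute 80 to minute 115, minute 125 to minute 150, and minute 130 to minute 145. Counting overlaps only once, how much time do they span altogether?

115 minutes

Merged: minute 15 to minute 70, minute 80 to minute 115, minute 125 to minute 150.
Lengths: 55 minutes + 35 minutes + 25 minutes = 115 minutes.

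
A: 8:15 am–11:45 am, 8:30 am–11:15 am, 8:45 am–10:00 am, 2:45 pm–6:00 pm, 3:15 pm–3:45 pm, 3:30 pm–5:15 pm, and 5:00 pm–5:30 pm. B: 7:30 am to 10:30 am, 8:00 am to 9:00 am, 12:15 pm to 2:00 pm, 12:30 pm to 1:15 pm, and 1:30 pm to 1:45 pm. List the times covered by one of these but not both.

First set merges to 8:15 am–11:45 am, 2:45 pm–6:00 pm.
Second set merges to 7:30 am–10:30 am, 12:15 pm–2:00 pm.
A but not B: 10:30 am–11:45 am, 2:45 pm–6:00 pm.
B but not A: 7:30 am–8:15 am, 12:15 pm–2:00 pm.
Combining gives A △ B.

7:30 am–8:15 am, 10:30 am–11:45 am, 12:15 pm–2:00 pm, 2:45 pm–6:00 pm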